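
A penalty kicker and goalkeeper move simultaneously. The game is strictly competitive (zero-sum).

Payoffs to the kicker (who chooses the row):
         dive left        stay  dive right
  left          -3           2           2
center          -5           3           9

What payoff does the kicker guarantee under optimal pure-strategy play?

-3

Row minima: -3, -5 → the kicker's maximin is -3.
Column maxima: -3, 3, 9 → the goalkeeper's minimax is -3.
They coincide at (left, dive left), so the value is -3.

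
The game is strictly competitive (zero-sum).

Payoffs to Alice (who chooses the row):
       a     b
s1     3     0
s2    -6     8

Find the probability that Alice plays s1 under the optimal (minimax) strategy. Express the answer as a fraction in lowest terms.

14/17

Row minima are 0 and -6, so Alice's maximin is 0; column maxima are 3 and 8, so Bob's minimax is 3. These differ, so the equilibrium is in mixed strategies.
Let Alice play s1 with probability p. Bob is indifferent when 3p − 6(1−p) = 8(1−p), giving p = 14/17.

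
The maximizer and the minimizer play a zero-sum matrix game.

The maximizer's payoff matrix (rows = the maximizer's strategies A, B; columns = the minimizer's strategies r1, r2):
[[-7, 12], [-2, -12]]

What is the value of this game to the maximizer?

Row minima are -7 and -12, so the maximizer's maximin is -7; column maxima are -2 and 12, so the minimizer's minimax is -2. These differ, so the equilibrium is in mixed strategies.
Let the maximizer play A with probability p. The minimizer is indifferent when −7p − 2(1−p) = 12p − 12(1−p), giving p = 10/29.
Let the minimizer play r1 with probability q. The maximizer is indifferent when −7q + 12(1−q) = −2q − 12(1−q), giving q = 24/29.
The value is -7·(24/29) + (12)·(5/29) = -108/29.

-108/29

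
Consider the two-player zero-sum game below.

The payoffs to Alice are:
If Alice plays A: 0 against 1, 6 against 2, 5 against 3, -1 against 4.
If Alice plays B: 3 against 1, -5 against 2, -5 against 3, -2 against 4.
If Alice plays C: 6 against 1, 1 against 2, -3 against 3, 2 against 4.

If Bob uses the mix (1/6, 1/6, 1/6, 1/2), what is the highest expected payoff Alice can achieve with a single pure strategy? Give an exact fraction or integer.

5/3

A: (0)·(1/6) + (6)·(1/6) + (5)·(1/6) + (-1)·(1/2) = 4/3.
B: (3)·(1/6) + (-5)·(1/6) + (-5)·(1/6) + (-2)·(1/2) = -13/6.
C: (6)·(1/6) + (1)·(1/6) + (-3)·(1/6) + (2)·(1/2) = 5/3.
The best pure response is C with expected payoff 5/3.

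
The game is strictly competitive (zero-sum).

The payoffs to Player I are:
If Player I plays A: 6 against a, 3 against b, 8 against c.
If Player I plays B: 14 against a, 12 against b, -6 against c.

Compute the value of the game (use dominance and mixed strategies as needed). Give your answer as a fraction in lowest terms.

114/23

Column a is strictly dominated by b for Player II (it gives Player I more in every row).
The remaining 2×2 game on (A, B) × (b, c) has no saddle point. Let Player I play A with probability p; indifference gives 3p + 12(1−p) = 8p − 6(1−p), so p = 18/23.
Similarly Player II's optimal q on b is 14/23, and the value is 3·(14/23) + (8)·(9/23) = 114/23.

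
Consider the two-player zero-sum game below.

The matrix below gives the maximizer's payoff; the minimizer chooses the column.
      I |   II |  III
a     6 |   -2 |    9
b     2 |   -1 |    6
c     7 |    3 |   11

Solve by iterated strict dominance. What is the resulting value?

3

Column I is strictly dominated by II for the minimizer (-2<6, -1<2, 3<7); eliminate I.
Column III is strictly dominated by II for the minimizer (-2<9, -1<6, 3<11); eliminate III.
Row a is strictly dominated by row b (-1>-2); eliminate a.
Row b is strictly dominated by row c (3>-1); eliminate b.
Only (c, II) remains, with payoff 3.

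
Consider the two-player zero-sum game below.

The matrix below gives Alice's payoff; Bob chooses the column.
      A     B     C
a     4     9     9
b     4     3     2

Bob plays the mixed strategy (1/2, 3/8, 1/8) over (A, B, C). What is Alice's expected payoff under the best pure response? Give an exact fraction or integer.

a: (4)·(1/2) + (9)·(3/8) + (9)·(1/8) = 13/2.
b: (4)·(1/2) + (3)·(3/8) + (2)·(1/8) = 27/8.
The best pure response is a with expected payoff 13/2.

13/2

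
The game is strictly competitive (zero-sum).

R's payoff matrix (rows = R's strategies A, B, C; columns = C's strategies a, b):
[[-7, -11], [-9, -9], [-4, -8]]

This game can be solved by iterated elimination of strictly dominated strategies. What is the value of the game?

-8

Row A is strictly dominated by row C (-4>-7, -8>-11); eliminate A.
Row B is strictly dominated by row C (-4>-9, -8>-9); eliminate B.
Column a is strictly dominated by b for C (-8<-4); eliminate a.
Only (C, b) remains, with payoff -8.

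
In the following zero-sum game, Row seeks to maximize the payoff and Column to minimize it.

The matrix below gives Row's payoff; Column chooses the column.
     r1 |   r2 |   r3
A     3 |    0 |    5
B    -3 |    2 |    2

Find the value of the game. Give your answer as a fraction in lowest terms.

3/4

Column r3 is strictly dominated by r1 for Column (it gives Row more in every row).
The remaining 2×2 game on (A, B) × (r1, r2) has no saddle point. Let Row play A with probability p; indifference gives 3p − 3(1−p) = 2(1−p), so p = 5/8.
Similarly Column's optimal q on r1 is 1/4, and the value is 3·(1/4) + (0)·(3/4) = 3/4.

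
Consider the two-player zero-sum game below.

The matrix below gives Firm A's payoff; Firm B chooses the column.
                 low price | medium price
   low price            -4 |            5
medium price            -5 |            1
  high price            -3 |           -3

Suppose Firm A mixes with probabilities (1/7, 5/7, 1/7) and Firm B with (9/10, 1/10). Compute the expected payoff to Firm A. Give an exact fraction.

-281/70

Against (9/10, 1/10), each row's expected payoff is low price: -31/10; medium price: -22/5; high price: -3.
Taking the (1/7, 5/7, 1/7)-weighted average: (1/7)·(-31/10) + (5/7)·(-22/5) + (1/7)·(-3) = -281/70.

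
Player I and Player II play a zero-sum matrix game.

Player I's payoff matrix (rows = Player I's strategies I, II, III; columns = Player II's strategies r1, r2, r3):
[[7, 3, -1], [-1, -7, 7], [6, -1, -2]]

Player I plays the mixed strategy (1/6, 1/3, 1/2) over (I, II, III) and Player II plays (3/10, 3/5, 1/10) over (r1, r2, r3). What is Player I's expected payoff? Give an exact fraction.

-2/15

Against (3/10, 3/5, 1/10), each row's expected payoff is I: 19/5; II: -19/5; III: 1.
Taking the (1/6, 1/3, 1/2)-weighted average: (1/6)·(19/5) + (1/3)·(-19/5) + (1/2)·(1) = -2/15.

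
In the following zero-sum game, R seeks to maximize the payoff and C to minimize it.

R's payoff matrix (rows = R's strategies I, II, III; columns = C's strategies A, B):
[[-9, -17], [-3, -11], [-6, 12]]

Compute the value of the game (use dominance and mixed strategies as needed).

Row I is strictly dominated by row II, so R never plays it.
The remaining 2×2 game on (II, III) × (A, B) has no saddle point. Let R play II with probability p; indifference gives −3p − 6(1−p) = −11p + 12(1−p), so p = 9/13.
Similarly C's optimal q on A is 23/26, and the value is -3·(23/26) + (-11)·(3/26) = -51/13.

-51/13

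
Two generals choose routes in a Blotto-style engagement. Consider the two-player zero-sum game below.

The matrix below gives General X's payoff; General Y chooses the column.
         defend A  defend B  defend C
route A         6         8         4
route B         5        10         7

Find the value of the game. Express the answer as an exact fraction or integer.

Column defend B is strictly dominated by defend C for General Y (it gives General X more in every row).
The remaining 2×2 game on (route A, route B) × (defend A, defend C) has no saddle point. Let General X play route A with probability p; indifference gives 6p + 5(1−p) = 4p + 7(1−p), so p = 1/2.
Similarly General Y's optimal q on defend A is 3/4, and the value is 6·(3/4) + (4)·(1/4) = 11/2.

11/2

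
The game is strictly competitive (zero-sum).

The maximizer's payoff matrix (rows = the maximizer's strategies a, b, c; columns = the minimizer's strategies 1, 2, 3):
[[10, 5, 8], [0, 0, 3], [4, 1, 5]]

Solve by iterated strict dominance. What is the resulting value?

5

Column 3 is strictly dominated by 2 for the minimizer (5<8, 0<3, 1<5); eliminate 3.
Row b is strictly dominated by row a (10>0, 5>0); eliminate b.
Column 1 is strictly dominated by 2 for the minimizer (5<10, 1<4); eliminate 1.
Row c is strictly dominated by row a (5>1); eliminate c.
Only (a, 2) remains, with payoff 5.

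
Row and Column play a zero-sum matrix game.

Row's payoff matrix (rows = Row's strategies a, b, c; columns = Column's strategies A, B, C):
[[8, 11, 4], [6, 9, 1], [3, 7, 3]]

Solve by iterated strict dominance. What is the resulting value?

Column B is strictly dominated by A for Column (8<11, 6<9, 3<7); eliminate B.
Row c is strictly dominated by row a (8>3, 4>3); eliminate c.
Column A is strictly dominated by C for Column (4<8, 1<6); eliminate A.
Row b is strictly dominated by row a (4>1); eliminate b.
Only (a, C) remains, with payoff 4.

4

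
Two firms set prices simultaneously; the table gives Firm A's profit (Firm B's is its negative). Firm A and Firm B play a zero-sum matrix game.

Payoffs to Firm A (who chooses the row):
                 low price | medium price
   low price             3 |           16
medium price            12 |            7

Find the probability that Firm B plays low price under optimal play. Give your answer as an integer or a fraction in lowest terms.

1/2

Row minima are 3 and 7, so Firm A's maximin is 7; column maxima are 12 and 16, so Firm B's minimax is 12. These differ, so the equilibrium is in mixed strategies.
Let Firm B play low price with probability q. Firm A is indifferent when 3q + 16(1−q) = 12q + 7(1−q), giving q = 1/2.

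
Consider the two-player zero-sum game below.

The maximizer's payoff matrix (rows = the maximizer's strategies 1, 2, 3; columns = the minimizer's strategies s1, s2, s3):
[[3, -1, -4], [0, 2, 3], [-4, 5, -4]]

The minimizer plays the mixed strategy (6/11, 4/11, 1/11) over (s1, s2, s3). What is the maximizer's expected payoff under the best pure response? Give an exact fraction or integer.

1

1: (3)·(6/11) + (-1)·(4/11) + (-4)·(1/11) = 10/11.
2: (0)·(6/11) + (2)·(4/11) + (3)·(1/11) = 1.
3: (-4)·(6/11) + (5)·(4/11) + (-4)·(1/11) = -8/11.
The best pure response is 2 with expected payoff 1.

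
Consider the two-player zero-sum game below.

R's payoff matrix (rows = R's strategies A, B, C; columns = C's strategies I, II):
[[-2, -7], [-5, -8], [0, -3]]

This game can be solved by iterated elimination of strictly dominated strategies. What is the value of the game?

Column I is strictly dominated by II for C (-7<-2, -8<-5, -3<0); eliminate I.
Row B is strictly dominated by row A (-7>-8); eliminate B.
Row A is strictly dominated by row C (-3>-7); eliminate A.
Only (C, II) remains, with payoff -3.

-3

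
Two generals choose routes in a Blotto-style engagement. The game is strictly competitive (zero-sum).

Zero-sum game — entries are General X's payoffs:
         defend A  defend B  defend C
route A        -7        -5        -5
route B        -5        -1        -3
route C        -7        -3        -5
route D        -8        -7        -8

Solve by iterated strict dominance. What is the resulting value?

-5

Column defend B is strictly dominated by defend A for General Y (-7<-5, -5<-1, -7<-3, -8<-7); eliminate defend B.
Row route D is strictly dominated by row route A (-7>-8, -5>-8); eliminate route D.
Column defend C is strictly dominated by defend A for General Y (-7<-5, -5<-3, -7<-5); eliminate defend C.
Row route C is strictly dominated by row route B (-5>-7); eliminate route C.
Row route A is strictly dominated by row route B (-5>-7); eliminate route A.
Only (route B, defend A) remains, with payoff -5.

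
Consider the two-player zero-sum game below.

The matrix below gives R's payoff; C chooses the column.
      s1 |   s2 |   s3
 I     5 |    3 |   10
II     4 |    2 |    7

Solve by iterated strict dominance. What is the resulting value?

3

Row II is strictly dominated by row I (5>4, 3>2, 10>7); eliminate II.
Column s1 is strictly dominated by s2 for C (3<5); eliminate s1.
Column s3 is strictly dominated by s2 for C (3<10); eliminate s3.
Only (I, s2) remains, with payoff 3.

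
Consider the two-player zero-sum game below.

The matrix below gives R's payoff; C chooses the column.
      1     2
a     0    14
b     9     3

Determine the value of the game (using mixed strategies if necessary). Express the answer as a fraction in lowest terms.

Row minima are 0 and 3, so R's maximin is 3; column maxima are 9 and 14, so C's minimax is 9. These differ, so the equilibrium is in mixed strategies.
Let R play a with probability p. C is indifferent when 9(1−p) = 14p + 3(1−p), giving p = 3/10.
Let C play 1 with probability q. R is indifferent when 14(1−q) = 9q + 3(1−q), giving q = 11/20.
The value is 0·(11/20) + (14)·(9/20) = 63/10.

63/10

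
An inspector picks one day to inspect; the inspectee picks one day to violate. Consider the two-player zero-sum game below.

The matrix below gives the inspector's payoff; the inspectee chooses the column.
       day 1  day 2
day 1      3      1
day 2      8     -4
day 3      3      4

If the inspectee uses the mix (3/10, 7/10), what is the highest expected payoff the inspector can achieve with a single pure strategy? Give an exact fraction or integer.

37/10

day 1: (3)·(3/10) + (1)·(7/10) = 8/5.
day 2: (8)·(3/10) + (-4)·(7/10) = -2/5.
day 3: (3)·(3/10) + (4)·(7/10) = 37/10.
The best pure response is day 3 with expected payoff 37/10.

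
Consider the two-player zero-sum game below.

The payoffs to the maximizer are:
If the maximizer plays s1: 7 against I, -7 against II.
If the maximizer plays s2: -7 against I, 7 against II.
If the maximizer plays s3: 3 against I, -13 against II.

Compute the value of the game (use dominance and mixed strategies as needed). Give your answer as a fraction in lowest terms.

Row s3 is strictly dominated by row s1, so the maximizer never plays it.
The remaining 2×2 game on (s1, s2) × (I, II) has no saddle point. Let the maximizer play s1 with probability p; indifference gives 7p − 7(1−p) = −7p + 7(1−p), so p = 1/2.
Similarly the minimizer's optimal q on I is 1/2, and the value is 7·(1/2) + (-7)·(1/2) = 0.

0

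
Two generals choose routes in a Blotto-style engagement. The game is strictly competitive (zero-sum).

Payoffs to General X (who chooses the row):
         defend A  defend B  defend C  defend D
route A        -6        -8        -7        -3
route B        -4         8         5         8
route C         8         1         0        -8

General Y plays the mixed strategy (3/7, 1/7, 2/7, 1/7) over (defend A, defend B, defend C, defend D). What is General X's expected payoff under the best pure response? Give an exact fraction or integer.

17/7

route A: (-6)·(3/7) + (-8)·(1/7) + (-7)·(2/7) + (-3)·(1/7) = -43/7.
route B: (-4)·(3/7) + (8)·(1/7) + (5)·(2/7) + (8)·(1/7) = 2.
route C: (8)·(3/7) + (1)·(1/7) + (0)·(2/7) + (-8)·(1/7) = 17/7.
The best pure response is route C with expected payoff 17/7.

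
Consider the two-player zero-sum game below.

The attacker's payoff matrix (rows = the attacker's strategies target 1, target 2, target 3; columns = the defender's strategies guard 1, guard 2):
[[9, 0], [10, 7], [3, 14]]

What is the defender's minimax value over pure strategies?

The worst case (largest entry) in each column is guard 1: 10, guard 2: 14.
The best (smallest) of these is 10.

10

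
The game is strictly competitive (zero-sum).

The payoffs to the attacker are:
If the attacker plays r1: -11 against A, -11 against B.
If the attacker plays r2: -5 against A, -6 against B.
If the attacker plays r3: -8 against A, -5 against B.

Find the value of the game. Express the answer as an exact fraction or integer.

Row r1 is strictly dominated by row r3, so the attacker never plays it.
The remaining 2×2 game on (r2, r3) × (A, B) has no saddle point. Let the attacker play r2 with probability p; indifference gives −5p − 8(1−p) = −6p − 5(1−p), so p = 3/4.
Similarly the defender's optimal q on A is 1/4, and the value is -5·(1/4) + (-6)·(3/4) = -23/4.

-23/4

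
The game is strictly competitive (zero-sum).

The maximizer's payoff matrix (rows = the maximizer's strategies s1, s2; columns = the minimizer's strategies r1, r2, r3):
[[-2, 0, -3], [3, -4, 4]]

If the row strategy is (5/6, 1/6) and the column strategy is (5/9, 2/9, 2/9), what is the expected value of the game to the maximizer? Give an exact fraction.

-65/54

Against (5/9, 2/9, 2/9), each row's expected payoff is s1: -16/9; s2: 5/3.
Taking the (5/6, 1/6)-weighted average: (5/6)·(-16/9) + (1/6)·(5/3) = -65/54.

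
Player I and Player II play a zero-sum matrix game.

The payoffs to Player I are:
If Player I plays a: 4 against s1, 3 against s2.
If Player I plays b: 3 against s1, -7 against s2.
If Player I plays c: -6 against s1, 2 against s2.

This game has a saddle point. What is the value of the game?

3

Row minima: 3, -7, -6 → Player I's maximin is 3.
Column maxima: 4, 3 → Player II's minimax is 3.
They coincide at (a, s2), so the value is 3.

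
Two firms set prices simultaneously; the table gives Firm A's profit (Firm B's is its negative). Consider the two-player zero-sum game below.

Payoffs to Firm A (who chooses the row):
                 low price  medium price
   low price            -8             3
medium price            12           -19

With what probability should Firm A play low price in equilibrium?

Row minima are -8 and -19, so Firm A's maximin is -8; column maxima are 12 and 3, so Firm B's minimax is 3. These differ, so the equilibrium is in mixed strategies.
Let Firm A play low price with probability p. Firm B is indifferent when −8p + 12(1−p) = 3p − 19(1−p), giving p = 31/42.

31/42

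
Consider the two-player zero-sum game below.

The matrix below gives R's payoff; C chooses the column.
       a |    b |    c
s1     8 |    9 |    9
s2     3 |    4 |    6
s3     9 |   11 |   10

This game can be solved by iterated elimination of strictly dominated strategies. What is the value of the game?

9

Column c is strictly dominated by a for C (8<9, 3<6, 9<10); eliminate c.
Row s1 is strictly dominated by row s3 (9>8, 11>9); eliminate s1.
Column b is strictly dominated by a for C (3<4, 9<11); eliminate b.
Row s2 is strictly dominated by row s3 (9>3); eliminate s2.
Only (s3, a) remains, with payoff 9.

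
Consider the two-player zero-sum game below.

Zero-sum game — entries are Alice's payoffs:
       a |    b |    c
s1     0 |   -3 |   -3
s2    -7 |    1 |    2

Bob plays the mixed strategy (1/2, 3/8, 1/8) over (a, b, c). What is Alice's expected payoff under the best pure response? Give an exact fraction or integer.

-3/2

s1: (0)·(1/2) + (-3)·(3/8) + (-3)·(1/8) = -3/2.
s2: (-7)·(1/2) + (1)·(3/8) + (2)·(1/8) = -23/8.
The best pure response is s1 with expected payoff -3/2.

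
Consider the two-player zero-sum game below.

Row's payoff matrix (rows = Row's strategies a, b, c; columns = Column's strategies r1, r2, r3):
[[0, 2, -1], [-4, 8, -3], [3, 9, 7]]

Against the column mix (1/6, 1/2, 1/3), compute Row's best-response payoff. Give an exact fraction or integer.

a: (0)·(1/6) + (2)·(1/2) + (-1)·(1/3) = 2/3.
b: (-4)·(1/6) + (8)·(1/2) + (-3)·(1/3) = 7/3.
c: (3)·(1/6) + (9)·(1/2) + (7)·(1/3) = 22/3.
The best pure response is c with expected payoff 22/3.

22/3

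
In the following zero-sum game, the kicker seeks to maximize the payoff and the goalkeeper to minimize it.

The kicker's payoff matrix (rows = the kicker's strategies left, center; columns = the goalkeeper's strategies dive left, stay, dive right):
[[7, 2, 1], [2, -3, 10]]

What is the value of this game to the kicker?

Column dive left is strictly dominated by stay for the goalkeeper (it gives the kicker more in every row).
The remaining 2×2 game on (left, center) × (stay, dive right) has no saddle point. Let the kicker play left with probability p; indifference gives 2p − 3(1−p) = p + 10(1−p), so p = 13/14.
Similarly the goalkeeper's optimal q on stay is 9/14, and the value is 2·(9/14) + (1)·(5/14) = 23/14.

23/14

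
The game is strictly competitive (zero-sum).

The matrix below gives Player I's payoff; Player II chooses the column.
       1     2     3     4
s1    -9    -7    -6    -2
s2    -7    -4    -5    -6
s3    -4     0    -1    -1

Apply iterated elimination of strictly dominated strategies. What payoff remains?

-4

Column 3 is strictly dominated by 1 for Player II (-9<-6, -7<-5, -4<-1); eliminate 3.
Row s2 is strictly dominated by row s3 (-4>-7, 0>-4, -1>-6); eliminate s2.
Row s1 is strictly dominated by row s3 (-4>-9, 0>-7, -1>-2); eliminate s1.
Column 2 is strictly dominated by 1 for Player II (-4<0); eliminate 2.
Column 4 is strictly dominated by 1 for Player II (-4<-1); eliminate 4.
Only (s3, 1) remains, with payoff -4.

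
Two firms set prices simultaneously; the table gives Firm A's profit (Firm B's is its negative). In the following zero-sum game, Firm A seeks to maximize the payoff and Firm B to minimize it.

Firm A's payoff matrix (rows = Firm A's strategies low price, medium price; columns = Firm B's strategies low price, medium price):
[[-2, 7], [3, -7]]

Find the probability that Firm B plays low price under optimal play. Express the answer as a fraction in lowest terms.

14/19

Row minima are -2 and -7, so Firm A's maximin is -2; column maxima are 3 and 7, so Firm B's minimax is 3. These differ, so the equilibrium is in mixed strategies.
Let Firm B play low price with probability q. Firm A is indifferent when −2q + 7(1−q) = 3q − 7(1−q), giving q = 14/19.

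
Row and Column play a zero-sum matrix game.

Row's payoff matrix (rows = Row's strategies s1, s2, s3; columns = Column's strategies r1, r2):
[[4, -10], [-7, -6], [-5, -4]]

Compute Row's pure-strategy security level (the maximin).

-5

The worst-case payoff for each row is s1: -10, s2: -7, s3: -5.
The best of these is -5.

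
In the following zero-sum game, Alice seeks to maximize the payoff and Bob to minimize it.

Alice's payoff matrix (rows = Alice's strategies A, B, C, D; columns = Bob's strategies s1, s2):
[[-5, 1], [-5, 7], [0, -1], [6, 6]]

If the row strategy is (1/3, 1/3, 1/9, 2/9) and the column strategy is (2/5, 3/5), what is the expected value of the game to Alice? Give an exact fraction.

23/15

Against (2/5, 3/5), each row's expected payoff is A: -7/5; B: 11/5; C: -3/5; D: 6.
Taking the (1/3, 1/3, 1/9, 2/9)-weighted average: (1/3)·(-7/5) + (1/3)·(11/5) + (1/9)·(-3/5) + (2/9)·(6) = 23/15.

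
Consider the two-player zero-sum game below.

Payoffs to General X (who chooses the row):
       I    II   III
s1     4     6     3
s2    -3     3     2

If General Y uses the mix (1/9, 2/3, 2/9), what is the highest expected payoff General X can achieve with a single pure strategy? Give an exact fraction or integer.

s1: (4)·(1/9) + (6)·(2/3) + (3)·(2/9) = 46/9.
s2: (-3)·(1/9) + (3)·(2/3) + (2)·(2/9) = 19/9.
The best pure response is s1 with expected payoff 46/9.

46/9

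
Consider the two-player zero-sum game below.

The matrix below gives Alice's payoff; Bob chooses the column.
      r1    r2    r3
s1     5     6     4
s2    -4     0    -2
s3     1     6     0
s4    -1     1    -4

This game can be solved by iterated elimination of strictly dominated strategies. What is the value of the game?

4

Row s2 is strictly dominated by row s1 (5>-4, 6>0, 4>-2); eliminate s2.
Column r2 is strictly dominated by r1 for Bob (5<6, 1<6, -1<1); eliminate r2.
Column r1 is strictly dominated by r3 for Bob (4<5, 0<1, -4<-1); eliminate r1.
Row s4 is strictly dominated by row s1 (4>-4); eliminate s4.
Row s3 is strictly dominated by row s1 (4>0); eliminate s3.
Only (s1, r3) remains, with payoff 4.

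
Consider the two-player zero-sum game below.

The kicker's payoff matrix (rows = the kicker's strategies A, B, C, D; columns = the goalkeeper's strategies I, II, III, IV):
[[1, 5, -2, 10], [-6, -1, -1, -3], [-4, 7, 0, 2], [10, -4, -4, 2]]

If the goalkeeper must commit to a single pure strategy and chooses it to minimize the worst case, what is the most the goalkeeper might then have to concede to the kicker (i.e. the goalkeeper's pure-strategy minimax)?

0

The worst case (largest entry) in each column is I: 10, II: 7, III: 0, IV: 10.
The best (smallest) of these is 0.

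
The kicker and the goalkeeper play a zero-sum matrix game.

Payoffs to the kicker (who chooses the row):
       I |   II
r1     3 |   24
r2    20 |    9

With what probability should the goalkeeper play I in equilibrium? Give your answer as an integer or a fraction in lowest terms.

Row minima are 3 and 9, so the kicker's maximin is 9; column maxima are 20 and 24, so the goalkeeper's minimax is 20. These differ, so the equilibrium is in mixed strategies.
Let the goalkeeper play I with probability q. The kicker is indifferent when 3q + 24(1−q) = 20q + 9(1−q), giving q = 15/32.

15/32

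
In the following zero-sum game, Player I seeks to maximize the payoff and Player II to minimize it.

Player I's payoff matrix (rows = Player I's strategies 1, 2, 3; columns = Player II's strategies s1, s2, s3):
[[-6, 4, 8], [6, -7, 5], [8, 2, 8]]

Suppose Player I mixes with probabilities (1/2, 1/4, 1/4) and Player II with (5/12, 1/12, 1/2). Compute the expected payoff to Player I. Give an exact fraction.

187/48

Against (5/12, 1/12, 1/2), each row's expected payoff is 1: 11/6; 2: 53/12; 3: 15/2.
Taking the (1/2, 1/4, 1/4)-weighted average: (1/2)·(11/6) + (1/4)·(53/12) + (1/4)·(15/2) = 187/48.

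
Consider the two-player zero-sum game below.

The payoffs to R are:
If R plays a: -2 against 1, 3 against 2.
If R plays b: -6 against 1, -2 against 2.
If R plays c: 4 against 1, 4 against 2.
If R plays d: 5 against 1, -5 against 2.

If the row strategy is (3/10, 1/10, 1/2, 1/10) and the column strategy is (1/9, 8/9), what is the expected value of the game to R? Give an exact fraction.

21/10

Against (1/9, 8/9), each row's expected payoff is a: 22/9; b: -22/9; c: 4; d: -35/9.
Taking the (3/10, 1/10, 1/2, 1/10)-weighted average: (3/10)·(22/9) + (1/10)·(-22/9) + (1/2)·(4) + (1/10)·(-35/9) = 21/10.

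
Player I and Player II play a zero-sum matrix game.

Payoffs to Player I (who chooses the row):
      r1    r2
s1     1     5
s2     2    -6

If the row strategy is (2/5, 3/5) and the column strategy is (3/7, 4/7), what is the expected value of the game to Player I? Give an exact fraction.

-8/35

Against (3/7, 4/7), each row's expected payoff is s1: 23/7; s2: -18/7.
Taking the (2/5, 3/5)-weighted average: (2/5)·(23/7) + (3/5)·(-18/7) = -8/35.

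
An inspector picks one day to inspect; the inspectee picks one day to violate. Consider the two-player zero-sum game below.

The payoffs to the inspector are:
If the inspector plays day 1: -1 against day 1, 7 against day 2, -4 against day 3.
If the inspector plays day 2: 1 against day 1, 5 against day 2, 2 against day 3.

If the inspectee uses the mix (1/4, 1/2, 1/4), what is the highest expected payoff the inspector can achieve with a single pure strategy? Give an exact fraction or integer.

13/4

day 1: (-1)·(1/4) + (7)·(1/2) + (-4)·(1/4) = 9/4.
day 2: (1)·(1/4) + (5)·(1/2) + (2)·(1/4) = 13/4.
The best pure response is day 2 with expected payoff 13/4.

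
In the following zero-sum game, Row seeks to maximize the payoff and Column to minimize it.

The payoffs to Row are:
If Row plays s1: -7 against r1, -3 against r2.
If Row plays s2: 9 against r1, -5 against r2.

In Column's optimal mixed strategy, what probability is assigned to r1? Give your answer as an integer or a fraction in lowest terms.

1/9

Row minima are -7 and -5, so Row's maximin is -5; column maxima are 9 and -3, so Column's minimax is -3. These differ, so the equilibrium is in mixed strategies.
Let Column play r1 with probability q. Row is indifferent when −7q − 3(1−q) = 9q − 5(1−q), giving q = 1/9.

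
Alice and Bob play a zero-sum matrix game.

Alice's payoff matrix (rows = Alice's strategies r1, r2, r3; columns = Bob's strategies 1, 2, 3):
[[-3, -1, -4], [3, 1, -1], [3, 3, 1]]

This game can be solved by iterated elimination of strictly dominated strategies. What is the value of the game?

Row r1 is strictly dominated by row r2 (3>-3, 1>-1, -1>-4); eliminate r1.
Column 1 is strictly dominated by 3 for Bob (-1<3, 1<3); eliminate 1.
Row r2 is strictly dominated by row r3 (3>1, 1>-1); eliminate r2.
Column 2 is strictly dominated by 3 for Bob (1<3); eliminate 2.
Only (r3, 3) remains, with payoff 1.

1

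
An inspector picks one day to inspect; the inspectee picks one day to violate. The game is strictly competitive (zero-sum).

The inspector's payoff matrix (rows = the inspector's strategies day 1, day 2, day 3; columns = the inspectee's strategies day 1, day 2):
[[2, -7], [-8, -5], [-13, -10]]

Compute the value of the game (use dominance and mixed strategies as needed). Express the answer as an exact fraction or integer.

-11/2

Row day 3 is strictly dominated by row day 2, so the inspector never plays it.
The remaining 2×2 game on (day 1, day 2) × (day 1, day 2) has no saddle point. Let the inspector play day 1 with probability p; indifference gives 2p − 8(1−p) = −7p − 5(1−p), so p = 1/4.
Similarly the inspectee's optimal q on day 1 is 1/6, and the value is 2·(1/6) + (-7)·(5/6) = -11/2.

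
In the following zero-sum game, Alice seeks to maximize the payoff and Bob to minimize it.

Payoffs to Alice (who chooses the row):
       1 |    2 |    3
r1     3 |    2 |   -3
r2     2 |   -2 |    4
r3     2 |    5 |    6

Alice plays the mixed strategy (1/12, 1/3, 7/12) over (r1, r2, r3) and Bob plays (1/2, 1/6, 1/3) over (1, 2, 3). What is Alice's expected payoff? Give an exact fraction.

Against (1/2, 1/6, 1/3), each row's expected payoff is r1: 5/6; r2: 2; r3: 23/6.
Taking the (1/12, 1/3, 7/12)-weighted average: (1/12)·(5/6) + (1/3)·(2) + (7/12)·(23/6) = 107/36.

107/36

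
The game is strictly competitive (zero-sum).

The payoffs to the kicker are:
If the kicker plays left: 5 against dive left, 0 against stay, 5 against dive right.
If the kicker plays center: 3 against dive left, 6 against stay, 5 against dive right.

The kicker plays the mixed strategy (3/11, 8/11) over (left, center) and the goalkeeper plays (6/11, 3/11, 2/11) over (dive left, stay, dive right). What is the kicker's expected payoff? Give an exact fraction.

488/121

Against (6/11, 3/11, 2/11), each row's expected payoff is left: 40/11; center: 46/11.
Taking the (3/11, 8/11)-weighted average: (3/11)·(40/11) + (8/11)·(46/11) = 488/121.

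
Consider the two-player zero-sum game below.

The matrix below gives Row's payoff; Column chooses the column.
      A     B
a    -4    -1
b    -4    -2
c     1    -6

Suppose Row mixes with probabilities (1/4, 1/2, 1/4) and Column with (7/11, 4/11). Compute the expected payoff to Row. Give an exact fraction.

-11/4

Against (7/11, 4/11), each row's expected payoff is a: -32/11; b: -36/11; c: -17/11.
Taking the (1/4, 1/2, 1/4)-weighted average: (1/4)·(-32/11) + (1/2)·(-36/11) + (1/4)·(-17/11) = -11/4.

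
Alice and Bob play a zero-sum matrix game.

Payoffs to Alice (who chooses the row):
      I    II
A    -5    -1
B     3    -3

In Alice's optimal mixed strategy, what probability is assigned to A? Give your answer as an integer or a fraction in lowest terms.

3/5

Row minima are -5 and -3, so Alice's maximin is -3; column maxima are 3 and -1, so Bob's minimax is -1. These differ, so the equilibrium is in mixed strategies.
Let Alice play A with probability p. Bob is indifferent when −5p + 3(1−p) = −p − 3(1−p), giving p = 3/5.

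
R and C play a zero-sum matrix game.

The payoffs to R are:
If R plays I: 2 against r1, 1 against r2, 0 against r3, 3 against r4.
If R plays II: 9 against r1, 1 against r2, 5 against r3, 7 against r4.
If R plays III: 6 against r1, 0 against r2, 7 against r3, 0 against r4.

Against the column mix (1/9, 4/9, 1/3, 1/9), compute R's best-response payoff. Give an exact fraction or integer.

35/9

I: (2)·(1/9) + (1)·(4/9) + (0)·(1/3) + (3)·(1/9) = 1.
II: (9)·(1/9) + (1)·(4/9) + (5)·(1/3) + (7)·(1/9) = 35/9.
III: (6)·(1/9) + (0)·(4/9) + (7)·(1/3) + (0)·(1/9) = 3.
The best pure response is II with expected payoff 35/9.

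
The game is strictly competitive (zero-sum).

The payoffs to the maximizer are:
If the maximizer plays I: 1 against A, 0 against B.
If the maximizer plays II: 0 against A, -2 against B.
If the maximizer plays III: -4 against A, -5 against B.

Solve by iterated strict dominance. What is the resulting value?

Row II is strictly dominated by row I (1>0, 0>-2); eliminate II.
Row III is strictly dominated by row I (1>-4, 0>-5); eliminate III.
Column A is strictly dominated by B for the minimizer (0<1); eliminate A.
Only (I, B) remains, with payoff 0.

0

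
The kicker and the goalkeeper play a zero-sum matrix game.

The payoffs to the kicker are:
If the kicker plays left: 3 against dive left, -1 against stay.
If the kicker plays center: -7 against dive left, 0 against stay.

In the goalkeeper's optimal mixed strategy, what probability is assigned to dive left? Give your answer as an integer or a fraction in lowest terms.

1/11

Row minima are -1 and -7, so the kicker's maximin is -1; column maxima are 3 and 0, so the goalkeeper's minimax is 0. These differ, so the equilibrium is in mixed strategies.
Let the goalkeeper play dive left with probability q. The kicker is indifferent when 3q − (1−q) = −7q, giving q = 1/11.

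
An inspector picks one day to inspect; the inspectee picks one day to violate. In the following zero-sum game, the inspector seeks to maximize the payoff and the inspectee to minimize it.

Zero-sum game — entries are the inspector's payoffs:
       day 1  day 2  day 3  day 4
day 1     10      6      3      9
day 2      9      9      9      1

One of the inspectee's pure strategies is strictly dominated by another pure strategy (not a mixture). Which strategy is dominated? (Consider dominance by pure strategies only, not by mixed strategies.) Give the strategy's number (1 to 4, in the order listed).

The inspectee prefers columns that give the inspector less. Compare day 1 with day 4: 9 < 10, 1 < 9.
So day 4 strictly dominates day 1 for the inspectee; day 1 is strictly dominated.

1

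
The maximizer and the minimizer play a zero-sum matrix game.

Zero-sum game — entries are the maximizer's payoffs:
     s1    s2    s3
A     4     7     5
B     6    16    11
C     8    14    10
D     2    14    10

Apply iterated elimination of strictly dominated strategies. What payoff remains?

Row D is strictly dominated by row B (6>2, 16>14, 11>10); eliminate D.
Row A is strictly dominated by row B (6>4, 16>7, 11>5); eliminate A.
Column s3 is strictly dominated by s1 for the minimizer (6<11, 8<10); eliminate s3.
Column s2 is strictly dominated by s1 for the minimizer (6<16, 8<14); eliminate s2.
Row B is strictly dominated by row C (8>6); eliminate B.
Only (C, s1) remains, with payoff 8.

8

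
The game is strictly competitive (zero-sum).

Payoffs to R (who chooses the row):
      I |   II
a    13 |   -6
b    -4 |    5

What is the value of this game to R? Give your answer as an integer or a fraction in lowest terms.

Row minima are -6 and -4, so R's maximin is -4; column maxima are 13 and 5, so C's minimax is 5. These differ, so the equilibrium is in mixed strategies.
Let R play a with probability p. C is indifferent when 13p − 4(1−p) = −6p + 5(1−p), giving p = 9/28.
Let C play I with probability q. R is indifferent when 13q − 6(1−q) = −4q + 5(1−q), giving q = 11/28.
The value is 13·(11/28) + (-6)·(17/28) = 41/28.

41/28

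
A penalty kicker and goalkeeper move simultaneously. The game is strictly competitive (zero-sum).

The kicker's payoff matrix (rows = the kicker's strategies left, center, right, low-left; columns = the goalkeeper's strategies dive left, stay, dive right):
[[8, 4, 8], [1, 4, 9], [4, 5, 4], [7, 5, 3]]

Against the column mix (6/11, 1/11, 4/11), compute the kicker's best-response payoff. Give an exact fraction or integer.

left: (8)·(6/11) + (4)·(1/11) + (8)·(4/11) = 84/11.
center: (1)·(6/11) + (4)·(1/11) + (9)·(4/11) = 46/11.
right: (4)·(6/11) + (5)·(1/11) + (4)·(4/11) = 45/11.
low-left: (7)·(6/11) + (5)·(1/11) + (3)·(4/11) = 59/11.
The best pure response is left with expected payoff 84/11.

84/11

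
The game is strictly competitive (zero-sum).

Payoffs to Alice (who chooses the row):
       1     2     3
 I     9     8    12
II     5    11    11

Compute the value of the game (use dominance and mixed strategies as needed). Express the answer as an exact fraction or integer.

59/7

Column 3 is strictly dominated by 1 for Bob (it gives Alice more in every row).
The remaining 2×2 game on (I, II) × (1, 2) has no saddle point. Let Alice play I with probability p; indifference gives 9p + 5(1−p) = 8p + 11(1−p), so p = 6/7.
Similarly Bob's optimal q on 1 is 3/7, and the value is 9·(3/7) + (8)·(4/7) = 59/7.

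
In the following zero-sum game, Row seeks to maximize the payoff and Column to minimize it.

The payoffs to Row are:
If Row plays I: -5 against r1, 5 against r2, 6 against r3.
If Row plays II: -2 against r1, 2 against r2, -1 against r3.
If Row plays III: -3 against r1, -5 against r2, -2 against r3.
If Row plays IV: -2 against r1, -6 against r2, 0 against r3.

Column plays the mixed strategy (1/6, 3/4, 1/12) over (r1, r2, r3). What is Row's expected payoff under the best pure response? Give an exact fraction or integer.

I: (-5)·(1/6) + (5)·(3/4) + (6)·(1/12) = 41/12.
II: (-2)·(1/6) + (2)·(3/4) + (-1)·(1/12) = 13/12.
III: (-3)·(1/6) + (-5)·(3/4) + (-2)·(1/12) = -53/12.
IV: (-2)·(1/6) + (-6)·(3/4) + (0)·(1/12) = -29/6.
The best pure response is I with expected payoff 41/12.

41/12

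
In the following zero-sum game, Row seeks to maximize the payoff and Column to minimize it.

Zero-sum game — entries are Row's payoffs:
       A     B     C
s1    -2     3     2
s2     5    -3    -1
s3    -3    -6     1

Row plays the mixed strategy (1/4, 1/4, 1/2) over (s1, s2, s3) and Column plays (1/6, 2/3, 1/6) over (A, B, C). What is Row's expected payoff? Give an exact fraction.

-2

Against (1/6, 2/3, 1/6), each row's expected payoff is s1: 2; s2: -4/3; s3: -13/3.
Taking the (1/4, 1/4, 1/2)-weighted average: (1/4)·(2) + (1/4)·(-4/3) + (1/2)·(-13/3) = -2.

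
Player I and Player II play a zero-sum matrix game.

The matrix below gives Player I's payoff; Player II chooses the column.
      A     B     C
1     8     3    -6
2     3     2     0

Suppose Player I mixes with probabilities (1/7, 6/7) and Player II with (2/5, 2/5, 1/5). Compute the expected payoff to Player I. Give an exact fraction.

Against (2/5, 2/5, 1/5), each row's expected payoff is 1: 16/5; 2: 2.
Taking the (1/7, 6/7)-weighted average: (1/7)·(16/5) + (6/7)·(2) = 76/35.

76/35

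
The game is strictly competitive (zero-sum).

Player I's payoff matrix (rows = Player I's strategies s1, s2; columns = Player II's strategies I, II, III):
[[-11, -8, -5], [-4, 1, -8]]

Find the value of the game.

Column II is strictly dominated by I for Player II (it gives Player I more in every row).
The remaining 2×2 game on (s1, s2) × (I, III) has no saddle point. Let Player I play s1 with probability p; indifference gives −11p − 4(1−p) = −5p − 8(1−p), so p = 2/5.
Similarly Player II's optimal q on I is 3/10, and the value is -11·(3/10) + (-5)·(7/10) = -34/5.

-34/5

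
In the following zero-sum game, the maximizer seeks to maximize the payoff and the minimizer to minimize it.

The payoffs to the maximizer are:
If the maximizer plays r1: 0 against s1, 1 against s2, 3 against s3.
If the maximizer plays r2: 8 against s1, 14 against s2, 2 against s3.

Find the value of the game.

Column s2 is strictly dominated by s1 for the minimizer (it gives the maximizer more in every row).
The remaining 2×2 game on (r1, r2) × (s1, s3) has no saddle point. Let the maximizer play r1 with probability p; indifference gives 8(1−p) = 3p + 2(1−p), so p = 2/3.
Similarly the minimizer's optimal q on s1 is 1/9, and the value is 0·(1/9) + (3)·(8/9) = 8/3.

8/3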